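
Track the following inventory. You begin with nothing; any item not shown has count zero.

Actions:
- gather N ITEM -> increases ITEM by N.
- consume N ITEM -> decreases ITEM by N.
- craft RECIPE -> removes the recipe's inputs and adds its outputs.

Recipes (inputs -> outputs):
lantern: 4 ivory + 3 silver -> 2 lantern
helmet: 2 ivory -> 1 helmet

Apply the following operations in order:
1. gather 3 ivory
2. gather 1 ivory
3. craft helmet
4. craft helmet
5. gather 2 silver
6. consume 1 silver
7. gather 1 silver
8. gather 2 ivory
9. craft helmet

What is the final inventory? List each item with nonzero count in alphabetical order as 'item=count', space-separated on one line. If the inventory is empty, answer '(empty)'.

After 1 (gather 3 ivory): ivory=3
After 2 (gather 1 ivory): ivory=4
After 3 (craft helmet): helmet=1 ivory=2
After 4 (craft helmet): helmet=2
After 5 (gather 2 silver): helmet=2 silver=2
After 6 (consume 1 silver): helmet=2 silver=1
After 7 (gather 1 silver): helmet=2 silver=2
After 8 (gather 2 ivory): helmet=2 ivory=2 silver=2
After 9 (craft helmet): helmet=3 silver=2

Answer: helmet=3 silver=2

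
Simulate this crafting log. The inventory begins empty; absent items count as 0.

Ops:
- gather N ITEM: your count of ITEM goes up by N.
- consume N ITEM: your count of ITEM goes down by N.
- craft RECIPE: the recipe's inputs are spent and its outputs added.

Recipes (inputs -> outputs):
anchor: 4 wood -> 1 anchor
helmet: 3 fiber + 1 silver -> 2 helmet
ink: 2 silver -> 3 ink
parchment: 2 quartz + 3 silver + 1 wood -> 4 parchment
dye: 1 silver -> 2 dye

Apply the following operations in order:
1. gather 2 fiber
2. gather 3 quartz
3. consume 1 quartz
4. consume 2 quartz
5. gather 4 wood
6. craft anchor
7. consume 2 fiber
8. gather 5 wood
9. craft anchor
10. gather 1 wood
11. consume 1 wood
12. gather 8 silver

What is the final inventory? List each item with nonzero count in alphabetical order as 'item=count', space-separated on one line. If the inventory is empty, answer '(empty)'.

After 1 (gather 2 fiber): fiber=2
After 2 (gather 3 quartz): fiber=2 quartz=3
After 3 (consume 1 quartz): fiber=2 quartz=2
After 4 (consume 2 quartz): fiber=2
After 5 (gather 4 wood): fiber=2 wood=4
After 6 (craft anchor): anchor=1 fiber=2
After 7 (consume 2 fiber): anchor=1
After 8 (gather 5 wood): anchor=1 wood=5
After 9 (craft anchor): anchor=2 wood=1
After 10 (gather 1 wood): anchor=2 wood=2
After 11 (consume 1 wood): anchor=2 wood=1
After 12 (gather 8 silver): anchor=2 silver=8 wood=1

Answer: anchor=2 silver=8 wood=1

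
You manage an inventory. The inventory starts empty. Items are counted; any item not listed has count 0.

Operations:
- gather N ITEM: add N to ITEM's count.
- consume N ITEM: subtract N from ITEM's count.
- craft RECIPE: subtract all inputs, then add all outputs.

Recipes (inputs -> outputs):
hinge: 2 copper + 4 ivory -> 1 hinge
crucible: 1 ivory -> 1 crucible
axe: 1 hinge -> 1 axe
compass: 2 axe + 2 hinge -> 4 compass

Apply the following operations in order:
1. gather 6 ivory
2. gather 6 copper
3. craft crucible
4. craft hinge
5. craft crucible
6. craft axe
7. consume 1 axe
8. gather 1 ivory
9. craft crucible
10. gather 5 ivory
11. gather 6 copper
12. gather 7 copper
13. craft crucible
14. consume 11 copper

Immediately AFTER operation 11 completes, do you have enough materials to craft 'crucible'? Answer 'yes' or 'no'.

After 1 (gather 6 ivory): ivory=6
After 2 (gather 6 copper): copper=6 ivory=6
After 3 (craft crucible): copper=6 crucible=1 ivory=5
After 4 (craft hinge): copper=4 crucible=1 hinge=1 ivory=1
After 5 (craft crucible): copper=4 crucible=2 hinge=1
After 6 (craft axe): axe=1 copper=4 crucible=2
After 7 (consume 1 axe): copper=4 crucible=2
After 8 (gather 1 ivory): copper=4 crucible=2 ivory=1
After 9 (craft crucible): copper=4 crucible=3
After 10 (gather 5 ivory): copper=4 crucible=3 ivory=5
After 11 (gather 6 copper): copper=10 crucible=3 ivory=5

Answer: yes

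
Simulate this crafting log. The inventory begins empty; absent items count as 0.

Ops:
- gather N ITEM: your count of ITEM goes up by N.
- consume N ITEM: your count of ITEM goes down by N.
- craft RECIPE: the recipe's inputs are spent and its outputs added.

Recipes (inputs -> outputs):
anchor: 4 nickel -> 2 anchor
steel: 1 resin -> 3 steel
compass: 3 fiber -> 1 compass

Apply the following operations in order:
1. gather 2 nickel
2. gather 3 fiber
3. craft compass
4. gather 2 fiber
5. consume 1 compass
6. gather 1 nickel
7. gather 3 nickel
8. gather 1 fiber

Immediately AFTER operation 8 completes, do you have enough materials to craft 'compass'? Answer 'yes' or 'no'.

Answer: yes

Derivation:
After 1 (gather 2 nickel): nickel=2
After 2 (gather 3 fiber): fiber=3 nickel=2
After 3 (craft compass): compass=1 nickel=2
After 4 (gather 2 fiber): compass=1 fiber=2 nickel=2
After 5 (consume 1 compass): fiber=2 nickel=2
After 6 (gather 1 nickel): fiber=2 nickel=3
After 7 (gather 3 nickel): fiber=2 nickel=6
After 8 (gather 1 fiber): fiber=3 nickel=6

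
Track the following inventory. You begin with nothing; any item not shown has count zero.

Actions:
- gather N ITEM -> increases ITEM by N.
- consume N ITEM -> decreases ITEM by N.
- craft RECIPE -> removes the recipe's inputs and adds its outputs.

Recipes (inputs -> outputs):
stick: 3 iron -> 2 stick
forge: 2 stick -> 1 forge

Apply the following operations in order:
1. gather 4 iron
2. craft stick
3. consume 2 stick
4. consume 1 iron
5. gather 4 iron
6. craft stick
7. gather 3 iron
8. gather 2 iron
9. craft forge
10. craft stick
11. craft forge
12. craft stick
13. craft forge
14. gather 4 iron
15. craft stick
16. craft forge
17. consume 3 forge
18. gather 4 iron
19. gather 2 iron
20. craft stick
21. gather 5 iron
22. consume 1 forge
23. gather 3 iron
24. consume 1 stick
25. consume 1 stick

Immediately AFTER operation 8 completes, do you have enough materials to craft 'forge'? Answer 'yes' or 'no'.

After 1 (gather 4 iron): iron=4
After 2 (craft stick): iron=1 stick=2
After 3 (consume 2 stick): iron=1
After 4 (consume 1 iron): (empty)
After 5 (gather 4 iron): iron=4
After 6 (craft stick): iron=1 stick=2
After 7 (gather 3 iron): iron=4 stick=2
After 8 (gather 2 iron): iron=6 stick=2

Answer: yes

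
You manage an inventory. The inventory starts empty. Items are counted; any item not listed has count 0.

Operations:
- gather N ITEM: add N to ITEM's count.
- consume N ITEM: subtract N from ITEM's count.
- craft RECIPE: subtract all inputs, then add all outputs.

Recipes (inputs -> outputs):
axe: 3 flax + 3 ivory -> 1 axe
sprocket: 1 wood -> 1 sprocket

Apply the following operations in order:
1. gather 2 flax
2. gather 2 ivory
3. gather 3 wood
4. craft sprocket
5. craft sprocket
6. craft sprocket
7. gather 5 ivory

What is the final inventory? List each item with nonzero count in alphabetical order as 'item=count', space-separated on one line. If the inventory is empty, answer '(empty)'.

After 1 (gather 2 flax): flax=2
After 2 (gather 2 ivory): flax=2 ivory=2
After 3 (gather 3 wood): flax=2 ivory=2 wood=3
After 4 (craft sprocket): flax=2 ivory=2 sprocket=1 wood=2
After 5 (craft sprocket): flax=2 ivory=2 sprocket=2 wood=1
After 6 (craft sprocket): flax=2 ivory=2 sprocket=3
After 7 (gather 5 ivory): flax=2 ivory=7 sprocket=3

Answer: flax=2 ivory=7 sprocket=3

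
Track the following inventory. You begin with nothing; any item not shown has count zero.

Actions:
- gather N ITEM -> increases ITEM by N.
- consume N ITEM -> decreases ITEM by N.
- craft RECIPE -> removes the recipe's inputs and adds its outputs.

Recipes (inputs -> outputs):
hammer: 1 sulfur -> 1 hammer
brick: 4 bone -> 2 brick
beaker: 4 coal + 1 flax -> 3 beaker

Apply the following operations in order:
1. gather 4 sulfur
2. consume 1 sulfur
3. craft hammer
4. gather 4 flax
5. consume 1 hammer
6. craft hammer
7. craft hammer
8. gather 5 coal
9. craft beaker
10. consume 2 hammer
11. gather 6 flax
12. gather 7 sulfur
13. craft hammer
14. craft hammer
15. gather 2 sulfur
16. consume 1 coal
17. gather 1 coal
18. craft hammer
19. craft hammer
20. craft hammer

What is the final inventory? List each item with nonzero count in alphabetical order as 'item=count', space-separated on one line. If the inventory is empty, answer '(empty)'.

Answer: beaker=3 coal=1 flax=9 hammer=5 sulfur=4

Derivation:
After 1 (gather 4 sulfur): sulfur=4
After 2 (consume 1 sulfur): sulfur=3
After 3 (craft hammer): hammer=1 sulfur=2
After 4 (gather 4 flax): flax=4 hammer=1 sulfur=2
After 5 (consume 1 hammer): flax=4 sulfur=2
After 6 (craft hammer): flax=4 hammer=1 sulfur=1
After 7 (craft hammer): flax=4 hammer=2
After 8 (gather 5 coal): coal=5 flax=4 hammer=2
After 9 (craft beaker): beaker=3 coal=1 flax=3 hammer=2
After 10 (consume 2 hammer): beaker=3 coal=1 flax=3
After 11 (gather 6 flax): beaker=3 coal=1 flax=9
After 12 (gather 7 sulfur): beaker=3 coal=1 flax=9 sulfur=7
After 13 (craft hammer): beaker=3 coal=1 flax=9 hammer=1 sulfur=6
After 14 (craft hammer): beaker=3 coal=1 flax=9 hammer=2 sulfur=5
After 15 (gather 2 sulfur): beaker=3 coal=1 flax=9 hammer=2 sulfur=7
After 16 (consume 1 coal): beaker=3 flax=9 hammer=2 sulfur=7
After 17 (gather 1 coal): beaker=3 coal=1 flax=9 hammer=2 sulfur=7
After 18 (craft hammer): beaker=3 coal=1 flax=9 hammer=3 sulfur=6
After 19 (craft hammer): beaker=3 coal=1 flax=9 hammer=4 sulfur=5
After 20 (craft hammer): beaker=3 coal=1 flax=9 hammer=5 sulfur=4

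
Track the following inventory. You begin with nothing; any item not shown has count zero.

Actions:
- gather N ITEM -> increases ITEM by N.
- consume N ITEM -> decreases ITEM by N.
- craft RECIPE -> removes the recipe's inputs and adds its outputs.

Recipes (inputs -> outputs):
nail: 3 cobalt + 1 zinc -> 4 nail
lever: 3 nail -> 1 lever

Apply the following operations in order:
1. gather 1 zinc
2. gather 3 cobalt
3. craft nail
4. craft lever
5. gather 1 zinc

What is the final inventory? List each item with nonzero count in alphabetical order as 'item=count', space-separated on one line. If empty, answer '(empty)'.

After 1 (gather 1 zinc): zinc=1
After 2 (gather 3 cobalt): cobalt=3 zinc=1
After 3 (craft nail): nail=4
After 4 (craft lever): lever=1 nail=1
After 5 (gather 1 zinc): lever=1 nail=1 zinc=1

Answer: lever=1 nail=1 zinc=1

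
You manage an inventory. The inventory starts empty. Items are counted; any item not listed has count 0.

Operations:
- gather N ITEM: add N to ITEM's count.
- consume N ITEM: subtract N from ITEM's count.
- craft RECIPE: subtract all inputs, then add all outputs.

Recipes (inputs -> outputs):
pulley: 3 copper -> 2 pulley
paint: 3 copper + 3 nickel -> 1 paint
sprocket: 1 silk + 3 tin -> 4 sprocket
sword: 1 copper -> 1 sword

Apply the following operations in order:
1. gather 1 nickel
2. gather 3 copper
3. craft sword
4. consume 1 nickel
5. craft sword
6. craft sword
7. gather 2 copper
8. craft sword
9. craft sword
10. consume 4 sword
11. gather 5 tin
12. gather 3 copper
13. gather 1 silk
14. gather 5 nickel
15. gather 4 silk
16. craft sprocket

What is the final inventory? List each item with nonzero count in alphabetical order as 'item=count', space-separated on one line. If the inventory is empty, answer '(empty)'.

Answer: copper=3 nickel=5 silk=4 sprocket=4 sword=1 tin=2

Derivation:
After 1 (gather 1 nickel): nickel=1
After 2 (gather 3 copper): copper=3 nickel=1
After 3 (craft sword): copper=2 nickel=1 sword=1
After 4 (consume 1 nickel): copper=2 sword=1
After 5 (craft sword): copper=1 sword=2
After 6 (craft sword): sword=3
After 7 (gather 2 copper): copper=2 sword=3
After 8 (craft sword): copper=1 sword=4
After 9 (craft sword): sword=5
After 10 (consume 4 sword): sword=1
After 11 (gather 5 tin): sword=1 tin=5
After 12 (gather 3 copper): copper=3 sword=1 tin=5
After 13 (gather 1 silk): copper=3 silk=1 sword=1 tin=5
After 14 (gather 5 nickel): copper=3 nickel=5 silk=1 sword=1 tin=5
After 15 (gather 4 silk): copper=3 nickel=5 silk=5 sword=1 tin=5
After 16 (craft sprocket): copper=3 nickel=5 silk=4 sprocket=4 sword=1 tin=2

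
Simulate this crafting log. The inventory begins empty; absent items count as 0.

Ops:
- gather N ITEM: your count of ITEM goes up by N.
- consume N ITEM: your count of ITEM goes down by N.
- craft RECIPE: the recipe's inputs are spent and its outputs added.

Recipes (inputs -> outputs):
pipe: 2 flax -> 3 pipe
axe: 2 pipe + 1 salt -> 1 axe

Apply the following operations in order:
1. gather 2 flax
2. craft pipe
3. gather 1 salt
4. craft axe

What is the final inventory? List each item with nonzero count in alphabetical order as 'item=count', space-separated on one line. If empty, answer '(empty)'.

After 1 (gather 2 flax): flax=2
After 2 (craft pipe): pipe=3
After 3 (gather 1 salt): pipe=3 salt=1
After 4 (craft axe): axe=1 pipe=1

Answer: axe=1 pipe=1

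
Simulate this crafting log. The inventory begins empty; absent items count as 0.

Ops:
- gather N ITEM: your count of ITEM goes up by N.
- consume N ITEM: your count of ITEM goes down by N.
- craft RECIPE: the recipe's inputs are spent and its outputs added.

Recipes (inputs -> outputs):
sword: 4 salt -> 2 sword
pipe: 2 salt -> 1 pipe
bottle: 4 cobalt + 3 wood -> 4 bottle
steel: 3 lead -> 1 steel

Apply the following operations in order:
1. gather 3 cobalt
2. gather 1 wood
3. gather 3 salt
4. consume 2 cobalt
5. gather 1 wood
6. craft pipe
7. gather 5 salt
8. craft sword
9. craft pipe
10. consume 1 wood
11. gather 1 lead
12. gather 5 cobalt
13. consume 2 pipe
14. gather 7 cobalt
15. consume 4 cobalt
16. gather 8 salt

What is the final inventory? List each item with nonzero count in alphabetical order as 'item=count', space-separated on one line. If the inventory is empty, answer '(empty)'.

After 1 (gather 3 cobalt): cobalt=3
After 2 (gather 1 wood): cobalt=3 wood=1
After 3 (gather 3 salt): cobalt=3 salt=3 wood=1
After 4 (consume 2 cobalt): cobalt=1 salt=3 wood=1
After 5 (gather 1 wood): cobalt=1 salt=3 wood=2
After 6 (craft pipe): cobalt=1 pipe=1 salt=1 wood=2
After 7 (gather 5 salt): cobalt=1 pipe=1 salt=6 wood=2
After 8 (craft sword): cobalt=1 pipe=1 salt=2 sword=2 wood=2
After 9 (craft pipe): cobalt=1 pipe=2 sword=2 wood=2
After 10 (consume 1 wood): cobalt=1 pipe=2 sword=2 wood=1
After 11 (gather 1 lead): cobalt=1 lead=1 pipe=2 sword=2 wood=1
After 12 (gather 5 cobalt): cobalt=6 lead=1 pipe=2 sword=2 wood=1
After 13 (consume 2 pipe): cobalt=6 lead=1 sword=2 wood=1
After 14 (gather 7 cobalt): cobalt=13 lead=1 sword=2 wood=1
After 15 (consume 4 cobalt): cobalt=9 lead=1 sword=2 wood=1
After 16 (gather 8 salt): cobalt=9 lead=1 salt=8 sword=2 wood=1

Answer: cobalt=9 lead=1 salt=8 sword=2 wood=1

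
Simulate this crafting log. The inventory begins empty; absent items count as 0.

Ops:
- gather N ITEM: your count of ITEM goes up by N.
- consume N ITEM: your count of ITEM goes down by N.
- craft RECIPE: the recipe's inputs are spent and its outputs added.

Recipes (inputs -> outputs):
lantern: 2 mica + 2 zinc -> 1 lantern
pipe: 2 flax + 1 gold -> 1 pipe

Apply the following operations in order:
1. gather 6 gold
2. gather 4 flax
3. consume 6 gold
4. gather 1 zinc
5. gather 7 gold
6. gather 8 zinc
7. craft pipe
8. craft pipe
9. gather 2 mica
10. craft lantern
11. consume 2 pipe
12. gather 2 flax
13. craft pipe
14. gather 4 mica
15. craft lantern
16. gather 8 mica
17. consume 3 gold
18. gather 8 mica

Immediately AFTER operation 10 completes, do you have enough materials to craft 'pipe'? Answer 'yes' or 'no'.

After 1 (gather 6 gold): gold=6
After 2 (gather 4 flax): flax=4 gold=6
After 3 (consume 6 gold): flax=4
After 4 (gather 1 zinc): flax=4 zinc=1
After 5 (gather 7 gold): flax=4 gold=7 zinc=1
After 6 (gather 8 zinc): flax=4 gold=7 zinc=9
After 7 (craft pipe): flax=2 gold=6 pipe=1 zinc=9
After 8 (craft pipe): gold=5 pipe=2 zinc=9
After 9 (gather 2 mica): gold=5 mica=2 pipe=2 zinc=9
After 10 (craft lantern): gold=5 lantern=1 pipe=2 zinc=7

Answer: no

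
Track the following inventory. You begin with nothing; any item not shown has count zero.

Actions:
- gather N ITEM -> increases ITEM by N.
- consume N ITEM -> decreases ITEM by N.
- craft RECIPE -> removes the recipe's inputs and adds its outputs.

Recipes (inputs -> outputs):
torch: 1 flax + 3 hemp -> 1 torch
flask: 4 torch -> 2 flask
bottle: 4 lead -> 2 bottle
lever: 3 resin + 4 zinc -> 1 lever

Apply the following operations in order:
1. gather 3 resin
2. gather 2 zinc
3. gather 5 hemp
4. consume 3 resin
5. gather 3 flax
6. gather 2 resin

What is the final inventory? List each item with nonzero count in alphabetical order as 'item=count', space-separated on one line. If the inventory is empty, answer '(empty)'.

After 1 (gather 3 resin): resin=3
After 2 (gather 2 zinc): resin=3 zinc=2
After 3 (gather 5 hemp): hemp=5 resin=3 zinc=2
After 4 (consume 3 resin): hemp=5 zinc=2
After 5 (gather 3 flax): flax=3 hemp=5 zinc=2
After 6 (gather 2 resin): flax=3 hemp=5 resin=2 zinc=2

Answer: flax=3 hemp=5 resin=2 zinc=2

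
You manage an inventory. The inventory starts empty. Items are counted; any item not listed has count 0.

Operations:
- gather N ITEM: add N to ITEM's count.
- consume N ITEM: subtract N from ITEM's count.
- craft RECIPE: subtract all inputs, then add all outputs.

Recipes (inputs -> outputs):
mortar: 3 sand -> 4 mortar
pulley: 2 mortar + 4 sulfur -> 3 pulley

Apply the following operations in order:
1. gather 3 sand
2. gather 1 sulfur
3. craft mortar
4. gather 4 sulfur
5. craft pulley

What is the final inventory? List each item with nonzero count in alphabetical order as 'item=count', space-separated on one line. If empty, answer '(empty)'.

Answer: mortar=2 pulley=3 sulfur=1

Derivation:
After 1 (gather 3 sand): sand=3
After 2 (gather 1 sulfur): sand=3 sulfur=1
After 3 (craft mortar): mortar=4 sulfur=1
After 4 (gather 4 sulfur): mortar=4 sulfur=5
After 5 (craft pulley): mortar=2 pulley=3 sulfur=1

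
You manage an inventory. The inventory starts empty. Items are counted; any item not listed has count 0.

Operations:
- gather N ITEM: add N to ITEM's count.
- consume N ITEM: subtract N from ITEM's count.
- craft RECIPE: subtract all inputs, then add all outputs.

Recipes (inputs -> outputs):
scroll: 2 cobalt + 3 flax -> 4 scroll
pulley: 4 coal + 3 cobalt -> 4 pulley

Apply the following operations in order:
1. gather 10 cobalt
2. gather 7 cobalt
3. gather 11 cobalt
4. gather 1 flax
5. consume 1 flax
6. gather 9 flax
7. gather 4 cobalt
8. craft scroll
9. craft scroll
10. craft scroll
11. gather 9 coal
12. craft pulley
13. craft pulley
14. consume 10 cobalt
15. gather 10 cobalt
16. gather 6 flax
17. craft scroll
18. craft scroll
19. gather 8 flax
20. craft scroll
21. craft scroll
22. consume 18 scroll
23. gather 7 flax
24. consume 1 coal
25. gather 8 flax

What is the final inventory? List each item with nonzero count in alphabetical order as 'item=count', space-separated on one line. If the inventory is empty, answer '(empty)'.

After 1 (gather 10 cobalt): cobalt=10
After 2 (gather 7 cobalt): cobalt=17
After 3 (gather 11 cobalt): cobalt=28
After 4 (gather 1 flax): cobalt=28 flax=1
After 5 (consume 1 flax): cobalt=28
After 6 (gather 9 flax): cobalt=28 flax=9
After 7 (gather 4 cobalt): cobalt=32 flax=9
After 8 (craft scroll): cobalt=30 flax=6 scroll=4
After 9 (craft scroll): cobalt=28 flax=3 scroll=8
After 10 (craft scroll): cobalt=26 scroll=12
After 11 (gather 9 coal): coal=9 cobalt=26 scroll=12
After 12 (craft pulley): coal=5 cobalt=23 pulley=4 scroll=12
After 13 (craft pulley): coal=1 cobalt=20 pulley=8 scroll=12
After 14 (consume 10 cobalt): coal=1 cobalt=10 pulley=8 scroll=12
After 15 (gather 10 cobalt): coal=1 cobalt=20 pulley=8 scroll=12
After 16 (gather 6 flax): coal=1 cobalt=20 flax=6 pulley=8 scroll=12
After 17 (craft scroll): coal=1 cobalt=18 flax=3 pulley=8 scroll=16
After 18 (craft scroll): coal=1 cobalt=16 pulley=8 scroll=20
After 19 (gather 8 flax): coal=1 cobalt=16 flax=8 pulley=8 scroll=20
After 20 (craft scroll): coal=1 cobalt=14 flax=5 pulley=8 scroll=24
After 21 (craft scroll): coal=1 cobalt=12 flax=2 pulley=8 scroll=28
After 22 (consume 18 scroll): coal=1 cobalt=12 flax=2 pulley=8 scroll=10
After 23 (gather 7 flax): coal=1 cobalt=12 flax=9 pulley=8 scroll=10
After 24 (consume 1 coal): cobalt=12 flax=9 pulley=8 scroll=10
After 25 (gather 8 flax): cobalt=12 flax=17 pulley=8 scroll=10

Answer: cobalt=12 flax=17 pulley=8 scroll=10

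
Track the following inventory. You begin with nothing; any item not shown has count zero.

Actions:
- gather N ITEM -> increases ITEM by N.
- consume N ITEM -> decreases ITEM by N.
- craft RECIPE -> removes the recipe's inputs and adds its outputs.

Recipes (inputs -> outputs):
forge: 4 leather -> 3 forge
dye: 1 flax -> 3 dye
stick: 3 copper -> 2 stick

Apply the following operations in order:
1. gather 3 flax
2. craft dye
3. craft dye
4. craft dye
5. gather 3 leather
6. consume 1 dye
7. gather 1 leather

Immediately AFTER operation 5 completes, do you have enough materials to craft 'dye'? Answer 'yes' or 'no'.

After 1 (gather 3 flax): flax=3
After 2 (craft dye): dye=3 flax=2
After 3 (craft dye): dye=6 flax=1
After 4 (craft dye): dye=9
After 5 (gather 3 leather): dye=9 leather=3

Answer: no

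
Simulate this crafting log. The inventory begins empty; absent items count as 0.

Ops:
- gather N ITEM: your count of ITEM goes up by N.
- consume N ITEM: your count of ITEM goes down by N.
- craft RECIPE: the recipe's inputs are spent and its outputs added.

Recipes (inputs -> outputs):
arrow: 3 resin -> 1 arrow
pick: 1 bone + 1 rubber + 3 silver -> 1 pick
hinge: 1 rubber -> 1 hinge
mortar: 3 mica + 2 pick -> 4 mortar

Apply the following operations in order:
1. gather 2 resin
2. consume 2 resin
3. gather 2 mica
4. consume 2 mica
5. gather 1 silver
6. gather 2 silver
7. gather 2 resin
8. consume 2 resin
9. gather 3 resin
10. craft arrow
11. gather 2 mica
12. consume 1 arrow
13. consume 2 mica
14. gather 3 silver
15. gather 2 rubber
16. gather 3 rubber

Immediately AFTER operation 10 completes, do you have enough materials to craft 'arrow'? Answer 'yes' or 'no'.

Answer: no

Derivation:
After 1 (gather 2 resin): resin=2
After 2 (consume 2 resin): (empty)
After 3 (gather 2 mica): mica=2
After 4 (consume 2 mica): (empty)
After 5 (gather 1 silver): silver=1
After 6 (gather 2 silver): silver=3
After 7 (gather 2 resin): resin=2 silver=3
After 8 (consume 2 resin): silver=3
After 9 (gather 3 resin): resin=3 silver=3
After 10 (craft arrow): arrow=1 silver=3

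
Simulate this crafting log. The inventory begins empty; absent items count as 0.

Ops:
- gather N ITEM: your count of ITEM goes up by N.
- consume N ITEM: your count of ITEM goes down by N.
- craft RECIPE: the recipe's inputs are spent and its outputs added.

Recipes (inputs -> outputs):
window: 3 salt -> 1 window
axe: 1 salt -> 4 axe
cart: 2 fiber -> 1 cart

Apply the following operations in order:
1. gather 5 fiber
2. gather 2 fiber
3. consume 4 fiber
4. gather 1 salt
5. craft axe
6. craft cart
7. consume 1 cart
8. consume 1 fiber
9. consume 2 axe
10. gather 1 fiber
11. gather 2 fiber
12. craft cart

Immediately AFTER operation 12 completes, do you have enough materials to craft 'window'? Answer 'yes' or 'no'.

After 1 (gather 5 fiber): fiber=5
After 2 (gather 2 fiber): fiber=7
After 3 (consume 4 fiber): fiber=3
After 4 (gather 1 salt): fiber=3 salt=1
After 5 (craft axe): axe=4 fiber=3
After 6 (craft cart): axe=4 cart=1 fiber=1
After 7 (consume 1 cart): axe=4 fiber=1
After 8 (consume 1 fiber): axe=4
After 9 (consume 2 axe): axe=2
After 10 (gather 1 fiber): axe=2 fiber=1
After 11 (gather 2 fiber): axe=2 fiber=3
After 12 (craft cart): axe=2 cart=1 fiber=1

Answer: no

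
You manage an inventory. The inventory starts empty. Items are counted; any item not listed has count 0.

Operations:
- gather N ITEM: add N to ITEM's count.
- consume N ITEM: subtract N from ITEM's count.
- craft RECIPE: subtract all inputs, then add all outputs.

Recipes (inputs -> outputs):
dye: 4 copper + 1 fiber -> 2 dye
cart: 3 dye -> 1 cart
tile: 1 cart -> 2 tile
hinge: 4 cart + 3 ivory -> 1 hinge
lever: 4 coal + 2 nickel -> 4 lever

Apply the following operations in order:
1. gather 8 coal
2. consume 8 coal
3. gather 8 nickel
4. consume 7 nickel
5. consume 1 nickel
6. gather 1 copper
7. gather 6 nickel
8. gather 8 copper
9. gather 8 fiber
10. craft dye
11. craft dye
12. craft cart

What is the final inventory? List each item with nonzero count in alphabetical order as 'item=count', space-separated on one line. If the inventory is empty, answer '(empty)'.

After 1 (gather 8 coal): coal=8
After 2 (consume 8 coal): (empty)
After 3 (gather 8 nickel): nickel=8
After 4 (consume 7 nickel): nickel=1
After 5 (consume 1 nickel): (empty)
After 6 (gather 1 copper): copper=1
After 7 (gather 6 nickel): copper=1 nickel=6
After 8 (gather 8 copper): copper=9 nickel=6
After 9 (gather 8 fiber): copper=9 fiber=8 nickel=6
After 10 (craft dye): copper=5 dye=2 fiber=7 nickel=6
After 11 (craft dye): copper=1 dye=4 fiber=6 nickel=6
After 12 (craft cart): cart=1 copper=1 dye=1 fiber=6 nickel=6

Answer: cart=1 copper=1 dye=1 fiber=6 nickel=6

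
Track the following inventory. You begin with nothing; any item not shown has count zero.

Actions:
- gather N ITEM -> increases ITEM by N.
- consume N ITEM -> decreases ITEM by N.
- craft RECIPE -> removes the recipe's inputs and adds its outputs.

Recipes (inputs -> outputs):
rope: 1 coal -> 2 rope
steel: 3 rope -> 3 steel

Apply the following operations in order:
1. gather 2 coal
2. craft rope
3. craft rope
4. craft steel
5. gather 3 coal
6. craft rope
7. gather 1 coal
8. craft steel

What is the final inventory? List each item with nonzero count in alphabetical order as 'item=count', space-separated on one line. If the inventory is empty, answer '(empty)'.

After 1 (gather 2 coal): coal=2
After 2 (craft rope): coal=1 rope=2
After 3 (craft rope): rope=4
After 4 (craft steel): rope=1 steel=3
After 5 (gather 3 coal): coal=3 rope=1 steel=3
After 6 (craft rope): coal=2 rope=3 steel=3
After 7 (gather 1 coal): coal=3 rope=3 steel=3
After 8 (craft steel): coal=3 steel=6

Answer: coal=3 steel=6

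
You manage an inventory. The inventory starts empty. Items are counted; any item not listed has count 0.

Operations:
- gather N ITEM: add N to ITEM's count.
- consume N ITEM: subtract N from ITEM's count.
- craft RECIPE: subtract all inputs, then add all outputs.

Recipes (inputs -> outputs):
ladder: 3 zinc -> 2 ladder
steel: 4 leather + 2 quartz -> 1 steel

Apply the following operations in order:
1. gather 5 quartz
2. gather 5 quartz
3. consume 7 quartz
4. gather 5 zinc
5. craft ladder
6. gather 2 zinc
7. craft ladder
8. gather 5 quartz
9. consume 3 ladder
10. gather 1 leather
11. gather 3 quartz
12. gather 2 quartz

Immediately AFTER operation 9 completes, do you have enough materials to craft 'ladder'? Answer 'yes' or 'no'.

Answer: no

Derivation:
After 1 (gather 5 quartz): quartz=5
After 2 (gather 5 quartz): quartz=10
After 3 (consume 7 quartz): quartz=3
After 4 (gather 5 zinc): quartz=3 zinc=5
After 5 (craft ladder): ladder=2 quartz=3 zinc=2
After 6 (gather 2 zinc): ladder=2 quartz=3 zinc=4
After 7 (craft ladder): ladder=4 quartz=3 zinc=1
After 8 (gather 5 quartz): ladder=4 quartz=8 zinc=1
After 9 (consume 3 ladder): ladder=1 quartz=8 zinc=1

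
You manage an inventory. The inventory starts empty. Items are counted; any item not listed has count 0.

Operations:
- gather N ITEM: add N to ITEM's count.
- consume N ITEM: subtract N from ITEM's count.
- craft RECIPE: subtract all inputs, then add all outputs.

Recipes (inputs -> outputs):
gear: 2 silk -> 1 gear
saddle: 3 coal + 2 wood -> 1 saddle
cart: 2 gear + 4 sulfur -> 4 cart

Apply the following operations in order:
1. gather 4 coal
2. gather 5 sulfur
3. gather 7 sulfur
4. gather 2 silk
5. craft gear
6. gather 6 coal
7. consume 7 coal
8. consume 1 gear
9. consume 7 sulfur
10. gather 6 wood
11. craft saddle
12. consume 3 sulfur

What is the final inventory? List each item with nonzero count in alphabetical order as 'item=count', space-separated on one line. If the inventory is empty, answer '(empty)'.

Answer: saddle=1 sulfur=2 wood=4

Derivation:
After 1 (gather 4 coal): coal=4
After 2 (gather 5 sulfur): coal=4 sulfur=5
After 3 (gather 7 sulfur): coal=4 sulfur=12
After 4 (gather 2 silk): coal=4 silk=2 sulfur=12
After 5 (craft gear): coal=4 gear=1 sulfur=12
After 6 (gather 6 coal): coal=10 gear=1 sulfur=12
After 7 (consume 7 coal): coal=3 gear=1 sulfur=12
After 8 (consume 1 gear): coal=3 sulfur=12
After 9 (consume 7 sulfur): coal=3 sulfur=5
After 10 (gather 6 wood): coal=3 sulfur=5 wood=6
After 11 (craft saddle): saddle=1 sulfur=5 wood=4
After 12 (consume 3 sulfur): saddle=1 sulfur=2 wood=4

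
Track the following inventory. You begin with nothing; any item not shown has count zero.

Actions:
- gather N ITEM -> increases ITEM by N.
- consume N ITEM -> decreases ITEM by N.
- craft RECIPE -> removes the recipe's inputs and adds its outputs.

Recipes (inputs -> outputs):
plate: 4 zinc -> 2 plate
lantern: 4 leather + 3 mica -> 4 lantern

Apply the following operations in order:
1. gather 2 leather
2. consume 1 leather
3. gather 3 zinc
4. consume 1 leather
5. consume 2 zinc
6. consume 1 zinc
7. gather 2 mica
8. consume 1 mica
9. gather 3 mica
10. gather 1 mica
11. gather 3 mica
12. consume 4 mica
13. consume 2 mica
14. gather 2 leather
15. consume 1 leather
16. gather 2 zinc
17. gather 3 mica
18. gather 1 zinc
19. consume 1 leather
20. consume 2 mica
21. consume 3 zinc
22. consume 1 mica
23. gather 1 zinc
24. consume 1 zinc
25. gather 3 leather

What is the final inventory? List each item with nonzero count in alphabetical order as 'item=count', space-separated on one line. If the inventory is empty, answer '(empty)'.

After 1 (gather 2 leather): leather=2
After 2 (consume 1 leather): leather=1
After 3 (gather 3 zinc): leather=1 zinc=3
After 4 (consume 1 leather): zinc=3
After 5 (consume 2 zinc): zinc=1
After 6 (consume 1 zinc): (empty)
After 7 (gather 2 mica): mica=2
After 8 (consume 1 mica): mica=1
After 9 (gather 3 mica): mica=4
After 10 (gather 1 mica): mica=5
After 11 (gather 3 mica): mica=8
After 12 (consume 4 mica): mica=4
After 13 (consume 2 mica): mica=2
After 14 (gather 2 leather): leather=2 mica=2
After 15 (consume 1 leather): leather=1 mica=2
After 16 (gather 2 zinc): leather=1 mica=2 zinc=2
After 17 (gather 3 mica): leather=1 mica=5 zinc=2
After 18 (gather 1 zinc): leather=1 mica=5 zinc=3
After 19 (consume 1 leather): mica=5 zinc=3
After 20 (consume 2 mica): mica=3 zinc=3
After 21 (consume 3 zinc): mica=3
After 22 (consume 1 mica): mica=2
After 23 (gather 1 zinc): mica=2 zinc=1
After 24 (consume 1 zinc): mica=2
After 25 (gather 3 leather): leather=3 mica=2

Answer: leather=3 mica=2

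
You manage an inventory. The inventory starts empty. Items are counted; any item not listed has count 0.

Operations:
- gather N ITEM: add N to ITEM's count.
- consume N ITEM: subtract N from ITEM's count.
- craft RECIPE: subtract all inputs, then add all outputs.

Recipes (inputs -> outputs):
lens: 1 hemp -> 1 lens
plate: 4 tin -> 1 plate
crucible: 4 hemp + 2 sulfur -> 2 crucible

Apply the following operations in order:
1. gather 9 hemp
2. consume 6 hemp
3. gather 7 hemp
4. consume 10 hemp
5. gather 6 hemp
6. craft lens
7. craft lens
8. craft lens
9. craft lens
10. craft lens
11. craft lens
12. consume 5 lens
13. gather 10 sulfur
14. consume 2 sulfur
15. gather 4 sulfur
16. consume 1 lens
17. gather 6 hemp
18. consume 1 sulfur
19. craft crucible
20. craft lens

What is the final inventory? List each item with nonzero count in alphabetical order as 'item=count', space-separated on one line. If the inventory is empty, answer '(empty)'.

Answer: crucible=2 hemp=1 lens=1 sulfur=9

Derivation:
After 1 (gather 9 hemp): hemp=9
After 2 (consume 6 hemp): hemp=3
After 3 (gather 7 hemp): hemp=10
After 4 (consume 10 hemp): (empty)
After 5 (gather 6 hemp): hemp=6
After 6 (craft lens): hemp=5 lens=1
After 7 (craft lens): hemp=4 lens=2
After 8 (craft lens): hemp=3 lens=3
After 9 (craft lens): hemp=2 lens=4
After 10 (craft lens): hemp=1 lens=5
After 11 (craft lens): lens=6
After 12 (consume 5 lens): lens=1
After 13 (gather 10 sulfur): lens=1 sulfur=10
After 14 (consume 2 sulfur): lens=1 sulfur=8
After 15 (gather 4 sulfur): lens=1 sulfur=12
After 16 (consume 1 lens): sulfur=12
After 17 (gather 6 hemp): hemp=6 sulfur=12
After 18 (consume 1 sulfur): hemp=6 sulfur=11
After 19 (craft crucible): crucible=2 hemp=2 sulfur=9
After 20 (craft lens): crucible=2 hemp=1 lens=1 sulfur=9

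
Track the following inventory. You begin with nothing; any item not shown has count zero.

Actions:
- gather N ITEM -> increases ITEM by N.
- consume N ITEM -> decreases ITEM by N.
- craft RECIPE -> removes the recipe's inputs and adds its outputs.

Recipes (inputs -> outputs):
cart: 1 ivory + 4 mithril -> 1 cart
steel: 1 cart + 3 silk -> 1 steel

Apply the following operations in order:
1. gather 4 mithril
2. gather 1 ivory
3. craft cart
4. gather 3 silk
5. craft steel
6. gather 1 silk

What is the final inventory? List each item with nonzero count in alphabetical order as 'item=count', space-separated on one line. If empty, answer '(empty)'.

After 1 (gather 4 mithril): mithril=4
After 2 (gather 1 ivory): ivory=1 mithril=4
After 3 (craft cart): cart=1
After 4 (gather 3 silk): cart=1 silk=3
After 5 (craft steel): steel=1
After 6 (gather 1 silk): silk=1 steel=1

Answer: silk=1 steel=1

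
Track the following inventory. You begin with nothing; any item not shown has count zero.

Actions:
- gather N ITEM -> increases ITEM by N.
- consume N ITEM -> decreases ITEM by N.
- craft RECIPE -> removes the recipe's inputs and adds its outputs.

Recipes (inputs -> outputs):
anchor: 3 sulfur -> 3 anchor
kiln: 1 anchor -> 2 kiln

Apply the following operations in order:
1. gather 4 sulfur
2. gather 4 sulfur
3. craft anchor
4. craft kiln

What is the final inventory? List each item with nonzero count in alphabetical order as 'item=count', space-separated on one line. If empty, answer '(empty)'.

After 1 (gather 4 sulfur): sulfur=4
After 2 (gather 4 sulfur): sulfur=8
After 3 (craft anchor): anchor=3 sulfur=5
After 4 (craft kiln): anchor=2 kiln=2 sulfur=5

Answer: anchor=2 kiln=2 sulfur=5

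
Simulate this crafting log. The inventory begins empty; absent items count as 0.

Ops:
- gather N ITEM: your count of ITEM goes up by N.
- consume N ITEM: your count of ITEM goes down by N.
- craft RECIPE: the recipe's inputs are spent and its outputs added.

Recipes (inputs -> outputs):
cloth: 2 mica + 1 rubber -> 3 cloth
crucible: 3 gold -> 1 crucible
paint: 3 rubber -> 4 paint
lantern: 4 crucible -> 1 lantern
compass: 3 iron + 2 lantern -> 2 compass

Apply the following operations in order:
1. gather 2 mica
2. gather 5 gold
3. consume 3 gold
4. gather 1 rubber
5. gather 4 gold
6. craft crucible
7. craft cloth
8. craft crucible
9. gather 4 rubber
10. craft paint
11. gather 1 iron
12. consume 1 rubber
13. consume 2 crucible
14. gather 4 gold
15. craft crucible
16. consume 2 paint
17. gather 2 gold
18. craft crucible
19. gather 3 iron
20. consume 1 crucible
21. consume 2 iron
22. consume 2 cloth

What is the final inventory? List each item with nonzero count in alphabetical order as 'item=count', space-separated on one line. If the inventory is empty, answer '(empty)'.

After 1 (gather 2 mica): mica=2
After 2 (gather 5 gold): gold=5 mica=2
After 3 (consume 3 gold): gold=2 mica=2
After 4 (gather 1 rubber): gold=2 mica=2 rubber=1
After 5 (gather 4 gold): gold=6 mica=2 rubber=1
After 6 (craft crucible): crucible=1 gold=3 mica=2 rubber=1
After 7 (craft cloth): cloth=3 crucible=1 gold=3
After 8 (craft crucible): cloth=3 crucible=2
After 9 (gather 4 rubber): cloth=3 crucible=2 rubber=4
After 10 (craft paint): cloth=3 crucible=2 paint=4 rubber=1
After 11 (gather 1 iron): cloth=3 crucible=2 iron=1 paint=4 rubber=1
After 12 (consume 1 rubber): cloth=3 crucible=2 iron=1 paint=4
After 13 (consume 2 crucible): cloth=3 iron=1 paint=4
After 14 (gather 4 gold): cloth=3 gold=4 iron=1 paint=4
After 15 (craft crucible): cloth=3 crucible=1 gold=1 iron=1 paint=4
After 16 (consume 2 paint): cloth=3 crucible=1 gold=1 iron=1 paint=2
After 17 (gather 2 gold): cloth=3 crucible=1 gold=3 iron=1 paint=2
After 18 (craft crucible): cloth=3 crucible=2 iron=1 paint=2
After 19 (gather 3 iron): cloth=3 crucible=2 iron=4 paint=2
After 20 (consume 1 crucible): cloth=3 crucible=1 iron=4 paint=2
After 21 (consume 2 iron): cloth=3 crucible=1 iron=2 paint=2
After 22 (consume 2 cloth): cloth=1 crucible=1 iron=2 paint=2

Answer: cloth=1 crucible=1 iron=2 paint=2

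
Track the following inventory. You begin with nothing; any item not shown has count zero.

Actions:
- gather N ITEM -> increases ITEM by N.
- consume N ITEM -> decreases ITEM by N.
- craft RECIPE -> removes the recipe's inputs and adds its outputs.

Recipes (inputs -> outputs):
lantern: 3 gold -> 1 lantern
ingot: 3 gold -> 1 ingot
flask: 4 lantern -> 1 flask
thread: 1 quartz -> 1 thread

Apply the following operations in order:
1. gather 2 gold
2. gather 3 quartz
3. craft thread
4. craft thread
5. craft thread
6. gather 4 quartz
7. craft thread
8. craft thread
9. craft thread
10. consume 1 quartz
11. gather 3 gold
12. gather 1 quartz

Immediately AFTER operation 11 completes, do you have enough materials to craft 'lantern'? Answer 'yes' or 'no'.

Answer: yes

Derivation:
After 1 (gather 2 gold): gold=2
After 2 (gather 3 quartz): gold=2 quartz=3
After 3 (craft thread): gold=2 quartz=2 thread=1
After 4 (craft thread): gold=2 quartz=1 thread=2
After 5 (craft thread): gold=2 thread=3
After 6 (gather 4 quartz): gold=2 quartz=4 thread=3
After 7 (craft thread): gold=2 quartz=3 thread=4
After 8 (craft thread): gold=2 quartz=2 thread=5
After 9 (craft thread): gold=2 quartz=1 thread=6
After 10 (consume 1 quartz): gold=2 thread=6
After 11 (gather 3 gold): gold=5 thread=6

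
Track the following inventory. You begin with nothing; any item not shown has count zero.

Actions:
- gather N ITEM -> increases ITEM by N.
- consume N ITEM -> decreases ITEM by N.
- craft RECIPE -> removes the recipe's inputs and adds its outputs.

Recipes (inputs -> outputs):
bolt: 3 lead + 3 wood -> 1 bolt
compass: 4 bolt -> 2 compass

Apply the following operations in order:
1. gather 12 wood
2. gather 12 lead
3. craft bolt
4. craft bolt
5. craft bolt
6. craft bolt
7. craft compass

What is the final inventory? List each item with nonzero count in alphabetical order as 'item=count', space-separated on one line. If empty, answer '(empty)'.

After 1 (gather 12 wood): wood=12
After 2 (gather 12 lead): lead=12 wood=12
After 3 (craft bolt): bolt=1 lead=9 wood=9
After 4 (craft bolt): bolt=2 lead=6 wood=6
After 5 (craft bolt): bolt=3 lead=3 wood=3
After 6 (craft bolt): bolt=4
After 7 (craft compass): compass=2

Answer: compass=2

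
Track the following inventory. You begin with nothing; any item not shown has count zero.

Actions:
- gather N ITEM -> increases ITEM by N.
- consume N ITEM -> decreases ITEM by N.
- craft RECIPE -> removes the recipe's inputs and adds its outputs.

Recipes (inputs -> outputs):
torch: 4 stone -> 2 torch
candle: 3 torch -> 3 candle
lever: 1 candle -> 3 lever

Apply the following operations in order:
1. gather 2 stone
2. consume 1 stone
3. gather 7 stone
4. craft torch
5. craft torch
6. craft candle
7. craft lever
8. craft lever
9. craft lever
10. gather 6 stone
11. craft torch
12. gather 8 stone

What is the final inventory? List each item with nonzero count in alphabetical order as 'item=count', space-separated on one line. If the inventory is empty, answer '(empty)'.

After 1 (gather 2 stone): stone=2
After 2 (consume 1 stone): stone=1
After 3 (gather 7 stone): stone=8
After 4 (craft torch): stone=4 torch=2
After 5 (craft torch): torch=4
After 6 (craft candle): candle=3 torch=1
After 7 (craft lever): candle=2 lever=3 torch=1
After 8 (craft lever): candle=1 lever=6 torch=1
After 9 (craft lever): lever=9 torch=1
After 10 (gather 6 stone): lever=9 stone=6 torch=1
After 11 (craft torch): lever=9 stone=2 torch=3
After 12 (gather 8 stone): lever=9 stone=10 torch=3

Answer: lever=9 stone=10 torch=3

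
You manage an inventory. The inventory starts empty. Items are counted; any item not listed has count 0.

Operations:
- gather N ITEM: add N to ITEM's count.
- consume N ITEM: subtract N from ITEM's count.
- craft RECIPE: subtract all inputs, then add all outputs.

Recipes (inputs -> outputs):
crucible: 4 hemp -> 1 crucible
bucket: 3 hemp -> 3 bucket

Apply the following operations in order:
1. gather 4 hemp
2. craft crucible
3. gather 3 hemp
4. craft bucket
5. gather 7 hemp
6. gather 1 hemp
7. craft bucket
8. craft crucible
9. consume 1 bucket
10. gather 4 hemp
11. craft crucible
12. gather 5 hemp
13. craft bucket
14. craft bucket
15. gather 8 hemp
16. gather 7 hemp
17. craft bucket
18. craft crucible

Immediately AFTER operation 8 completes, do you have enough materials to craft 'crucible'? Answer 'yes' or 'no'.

Answer: no

Derivation:
After 1 (gather 4 hemp): hemp=4
After 2 (craft crucible): crucible=1
After 3 (gather 3 hemp): crucible=1 hemp=3
After 4 (craft bucket): bucket=3 crucible=1
After 5 (gather 7 hemp): bucket=3 crucible=1 hemp=7
After 6 (gather 1 hemp): bucket=3 crucible=1 hemp=8
After 7 (craft bucket): bucket=6 crucible=1 hemp=5
After 8 (craft crucible): bucket=6 crucible=2 hemp=1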